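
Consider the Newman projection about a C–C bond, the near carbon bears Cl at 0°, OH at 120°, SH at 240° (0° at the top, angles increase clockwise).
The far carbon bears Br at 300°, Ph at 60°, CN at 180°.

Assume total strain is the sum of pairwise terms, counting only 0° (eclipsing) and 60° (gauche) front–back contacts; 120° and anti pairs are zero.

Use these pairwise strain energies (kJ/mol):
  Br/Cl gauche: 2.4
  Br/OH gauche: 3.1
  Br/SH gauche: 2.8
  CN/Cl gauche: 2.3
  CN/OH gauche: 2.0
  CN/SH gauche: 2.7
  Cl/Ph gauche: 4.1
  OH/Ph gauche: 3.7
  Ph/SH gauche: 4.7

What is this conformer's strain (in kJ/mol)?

17.7 kJ/mol

This conformer (staggered): Cl–Br gauche, Cl–Ph gauche, OH–Ph gauche, OH–CN gauche, SH–Br gauche, SH–CN gauche; 2.4 + 4.1 + 3.7 + 2.0 + 2.8 + 2.7 = 17.7 kJ/mol.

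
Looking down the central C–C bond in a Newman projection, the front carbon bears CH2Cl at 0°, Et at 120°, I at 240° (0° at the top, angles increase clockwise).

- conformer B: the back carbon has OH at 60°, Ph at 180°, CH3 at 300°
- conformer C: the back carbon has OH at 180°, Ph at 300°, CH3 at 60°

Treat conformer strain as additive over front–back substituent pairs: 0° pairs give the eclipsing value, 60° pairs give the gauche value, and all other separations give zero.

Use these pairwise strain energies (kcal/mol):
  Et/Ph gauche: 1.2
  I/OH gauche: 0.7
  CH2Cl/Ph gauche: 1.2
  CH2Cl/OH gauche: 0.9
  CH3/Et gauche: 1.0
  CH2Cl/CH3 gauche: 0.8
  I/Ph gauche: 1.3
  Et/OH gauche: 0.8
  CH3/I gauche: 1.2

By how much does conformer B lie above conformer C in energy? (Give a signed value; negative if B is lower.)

B (staggered): CH2Cl(0°)/OH(60°) gauche 0.9; CH2Cl(0°)/CH3(300°) gauche 0.8; Et(120°)/OH(60°) gauche 0.8; Et(120°)/Ph(180°) gauche 1.2; I(240°)/Ph(180°) gauche 1.3; I(240°)/CH3(300°) gauche 1.2 → 6.2 kcal/mol.
C (staggered): CH2Cl(0°)/Ph(300°) gauche 1.2; CH2Cl(0°)/CH3(60°) gauche 0.8; Et(120°)/OH(180°) gauche 0.8; Et(120°)/CH3(60°) gauche 1.0; I(240°)/OH(180°) gauche 0.7; I(240°)/Ph(300°) gauche 1.3 → 5.8 kcal/mol.
E(B) − E(C) = 6.2 − 5.8 = +0.4 kcal/mol.

+0.4 kcal/mol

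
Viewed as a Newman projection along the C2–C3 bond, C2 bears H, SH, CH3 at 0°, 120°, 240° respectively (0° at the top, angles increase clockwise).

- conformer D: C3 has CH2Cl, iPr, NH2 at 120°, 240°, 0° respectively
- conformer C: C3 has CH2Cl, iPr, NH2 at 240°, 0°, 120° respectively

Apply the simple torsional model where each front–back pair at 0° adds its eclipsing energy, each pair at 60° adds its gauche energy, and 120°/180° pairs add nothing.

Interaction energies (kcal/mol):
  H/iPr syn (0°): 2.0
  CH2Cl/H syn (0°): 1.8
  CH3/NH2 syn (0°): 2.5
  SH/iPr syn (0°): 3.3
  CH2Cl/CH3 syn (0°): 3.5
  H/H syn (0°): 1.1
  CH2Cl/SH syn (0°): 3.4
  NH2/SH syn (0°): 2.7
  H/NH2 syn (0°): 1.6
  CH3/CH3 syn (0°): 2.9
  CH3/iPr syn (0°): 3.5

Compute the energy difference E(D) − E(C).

D (eclipsed): H–NH2 eclipsed, SH–CH2Cl eclipsed, CH3–iPr eclipsed; 1.6 + 3.4 + 3.5 = 8.5 kcal/mol.
C (eclipsed): H–iPr eclipsed, SH–NH2 eclipsed, CH3–CH2Cl eclipsed; 2.0 + 2.7 + 3.5 = 8.2 kcal/mol.
E(D) − E(C) = 8.5 − 8.2 = +0.3 kcal/mol.

+0.3 kcal/mol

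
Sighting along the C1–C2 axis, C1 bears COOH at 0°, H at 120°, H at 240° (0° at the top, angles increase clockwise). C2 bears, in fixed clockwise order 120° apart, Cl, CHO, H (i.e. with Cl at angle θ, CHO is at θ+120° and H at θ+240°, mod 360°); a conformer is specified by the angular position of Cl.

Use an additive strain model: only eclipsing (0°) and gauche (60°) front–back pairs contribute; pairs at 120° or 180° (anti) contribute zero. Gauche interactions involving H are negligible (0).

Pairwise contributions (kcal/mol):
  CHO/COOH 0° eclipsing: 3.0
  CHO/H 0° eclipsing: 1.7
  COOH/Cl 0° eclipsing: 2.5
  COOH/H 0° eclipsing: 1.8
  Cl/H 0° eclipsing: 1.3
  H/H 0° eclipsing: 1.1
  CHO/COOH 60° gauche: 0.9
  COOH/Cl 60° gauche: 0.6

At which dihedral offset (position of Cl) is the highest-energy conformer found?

Cl at 0° (eclipsed): COOH(0°)/Cl(0°) eclipsed 2.5; H(120°)/CHO(120°) eclipsed 1.7; H(240°)/H(240°) eclipsed 1.1 → 5.3 kcal/mol.
Cl at 60° (staggered): COOH(0°)/Cl(60°) gauche 0.6 → 0.6 kcal/mol.
Cl at 120° (eclipsed): COOH(0°)/H(0°) eclipsed 1.8; H(120°)/Cl(120°) eclipsed 1.3; H(240°)/CHO(240°) eclipsed 1.7 → 4.8 kcal/mol.
Cl at 180° (staggered): COOH(0°)/CHO(300°) gauche 0.9 → 0.9 kcal/mol.
Cl at 240° (eclipsed): COOH(0°)/CHO(0°) eclipsed 3.0; H(120°)/H(120°) eclipsed 1.1; H(240°)/Cl(240°) eclipsed 1.3 → 5.4 kcal/mol.
Cl at 300° (staggered): COOH(0°)/Cl(300°) gauche 0.6; COOH(0°)/CHO(60°) gauche 0.9 → 1.5 kcal/mol.
The maximum (5.4 kcal/mol) occurs with Cl at 240°.

240°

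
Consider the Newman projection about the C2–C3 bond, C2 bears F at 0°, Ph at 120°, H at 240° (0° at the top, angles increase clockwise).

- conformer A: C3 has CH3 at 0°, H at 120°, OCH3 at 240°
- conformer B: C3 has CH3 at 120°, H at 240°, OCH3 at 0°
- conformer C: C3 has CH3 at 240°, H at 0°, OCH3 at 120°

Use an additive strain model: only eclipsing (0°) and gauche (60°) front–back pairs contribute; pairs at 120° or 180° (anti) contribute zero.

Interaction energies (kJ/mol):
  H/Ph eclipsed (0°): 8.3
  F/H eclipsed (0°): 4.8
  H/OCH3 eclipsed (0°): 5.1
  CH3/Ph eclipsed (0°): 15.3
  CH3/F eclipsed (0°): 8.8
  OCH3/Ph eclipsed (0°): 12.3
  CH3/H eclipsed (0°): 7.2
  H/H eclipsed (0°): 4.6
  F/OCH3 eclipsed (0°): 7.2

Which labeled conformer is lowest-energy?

A

A (eclipsed): F–CH3 eclipsed, Ph–H eclipsed, H–OCH3 eclipsed; 8.8 + 8.3 + 5.1 = 22.2 kJ/mol.
B (eclipsed): F–OCH3 eclipsed, Ph–CH3 eclipsed, H–H eclipsed; 7.2 + 15.3 + 4.6 = 27.1 kJ/mol.
C (eclipsed): F–H eclipsed, Ph–OCH3 eclipsed, H–CH3 eclipsed; 4.8 + 12.3 + 7.2 = 24.3 kJ/mol.
A has the lowest total (22.2 kJ/mol).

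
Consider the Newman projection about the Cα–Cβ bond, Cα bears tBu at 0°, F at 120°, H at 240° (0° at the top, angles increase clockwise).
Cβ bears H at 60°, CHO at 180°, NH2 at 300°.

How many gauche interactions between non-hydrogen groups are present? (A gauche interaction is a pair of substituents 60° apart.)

Non-H gauche pairs: tBu(0°)/NH2(300°); F(120°)/CHO(180°) — 2 interactions.

2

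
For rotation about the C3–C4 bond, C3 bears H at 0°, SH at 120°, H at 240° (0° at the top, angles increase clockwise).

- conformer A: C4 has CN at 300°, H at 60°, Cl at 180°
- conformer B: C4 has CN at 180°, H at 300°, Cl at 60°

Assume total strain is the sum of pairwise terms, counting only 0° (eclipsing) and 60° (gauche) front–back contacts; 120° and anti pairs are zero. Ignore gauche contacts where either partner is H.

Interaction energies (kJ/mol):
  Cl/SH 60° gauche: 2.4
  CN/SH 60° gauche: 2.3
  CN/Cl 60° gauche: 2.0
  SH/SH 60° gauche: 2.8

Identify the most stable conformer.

A

A (staggered): SH(120°)/Cl(180°) gauche 2.4 → 2.4 kJ/mol.
B (staggered): SH(120°)/CN(180°) gauche 2.3; SH(120°)/Cl(60°) gauche 2.4 → 4.7 kJ/mol.
A has the lowest total (2.4 kJ/mol).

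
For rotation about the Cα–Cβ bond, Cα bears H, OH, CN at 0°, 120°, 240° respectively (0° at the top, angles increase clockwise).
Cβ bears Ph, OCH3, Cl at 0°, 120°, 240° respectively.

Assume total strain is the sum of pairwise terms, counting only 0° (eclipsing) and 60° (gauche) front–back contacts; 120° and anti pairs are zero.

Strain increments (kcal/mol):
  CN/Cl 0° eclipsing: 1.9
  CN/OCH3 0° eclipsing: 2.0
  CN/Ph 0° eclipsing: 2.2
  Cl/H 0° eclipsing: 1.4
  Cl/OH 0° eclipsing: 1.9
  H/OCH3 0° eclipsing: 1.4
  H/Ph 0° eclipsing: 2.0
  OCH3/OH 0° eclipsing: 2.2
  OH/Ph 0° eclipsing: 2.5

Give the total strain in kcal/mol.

6.1 kcal/mol

This conformer (eclipsed): H(0°)/Ph(0°) eclipsed 2.0; OH(120°)/OCH3(120°) eclipsed 2.2; CN(240°)/Cl(240°) eclipsed 1.9 → 6.1 kcal/mol.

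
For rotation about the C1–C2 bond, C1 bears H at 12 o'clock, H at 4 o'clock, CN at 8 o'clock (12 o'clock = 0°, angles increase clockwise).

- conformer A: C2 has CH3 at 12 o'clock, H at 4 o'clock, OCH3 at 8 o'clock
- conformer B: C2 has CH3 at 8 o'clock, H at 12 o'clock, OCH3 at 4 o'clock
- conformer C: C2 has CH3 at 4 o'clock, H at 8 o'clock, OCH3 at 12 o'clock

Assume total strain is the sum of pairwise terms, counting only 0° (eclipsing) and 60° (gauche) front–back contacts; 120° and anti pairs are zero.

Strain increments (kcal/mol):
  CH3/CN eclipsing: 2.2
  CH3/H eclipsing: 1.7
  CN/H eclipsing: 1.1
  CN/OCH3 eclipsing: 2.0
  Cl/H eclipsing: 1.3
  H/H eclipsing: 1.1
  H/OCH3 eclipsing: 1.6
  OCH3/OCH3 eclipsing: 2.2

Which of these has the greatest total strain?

A (eclipsed): H(0°)/CH3(0°) eclipsed 1.7; H(120°)/H(120°) eclipsed 1.1; CN(240°)/OCH3(240°) eclipsed 2.0 → 4.8 kcal/mol.
B (eclipsed): H(0°)/H(0°) eclipsed 1.1; H(120°)/OCH3(120°) eclipsed 1.6; CN(240°)/CH3(240°) eclipsed 2.2 → 4.9 kcal/mol.
C (eclipsed): H(0°)/OCH3(0°) eclipsed 1.6; H(120°)/CH3(120°) eclipsed 1.7; CN(240°)/H(240°) eclipsed 1.1 → 4.4 kcal/mol.
B has the highest total (4.9 kcal/mol).

B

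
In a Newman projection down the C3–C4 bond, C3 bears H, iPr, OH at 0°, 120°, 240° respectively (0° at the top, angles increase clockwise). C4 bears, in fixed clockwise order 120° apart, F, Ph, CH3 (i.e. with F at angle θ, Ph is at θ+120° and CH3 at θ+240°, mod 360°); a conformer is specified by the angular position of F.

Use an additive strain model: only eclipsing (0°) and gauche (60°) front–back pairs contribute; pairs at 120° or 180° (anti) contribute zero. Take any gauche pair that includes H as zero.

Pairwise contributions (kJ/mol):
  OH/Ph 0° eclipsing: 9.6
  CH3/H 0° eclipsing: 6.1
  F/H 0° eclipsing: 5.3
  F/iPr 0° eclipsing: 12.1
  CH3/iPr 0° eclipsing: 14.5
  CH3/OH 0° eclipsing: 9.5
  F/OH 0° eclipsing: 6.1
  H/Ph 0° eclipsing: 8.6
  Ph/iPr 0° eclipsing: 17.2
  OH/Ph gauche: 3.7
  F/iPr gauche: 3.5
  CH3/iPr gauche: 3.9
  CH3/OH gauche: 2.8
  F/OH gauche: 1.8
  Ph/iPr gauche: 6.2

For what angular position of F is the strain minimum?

180°

F at 0° (eclipsed): H(0°)/F(0°) eclipsed 5.3; iPr(120°)/Ph(120°) eclipsed 17.2; OH(240°)/CH3(240°) eclipsed 9.5 → 32.0 kJ/mol.
F at 60° (staggered): iPr(120°)/F(60°) gauche 3.5; iPr(120°)/Ph(180°) gauche 6.2; OH(240°)/Ph(180°) gauche 3.7; OH(240°)/CH3(300°) gauche 2.8 → 16.2 kJ/mol.
F at 120° (eclipsed): H(0°)/CH3(0°) eclipsed 6.1; iPr(120°)/F(120°) eclipsed 12.1; OH(240°)/Ph(240°) eclipsed 9.6 → 27.8 kJ/mol.
F at 180° (staggered): iPr(120°)/F(180°) gauche 3.5; iPr(120°)/CH3(60°) gauche 3.9; OH(240°)/F(180°) gauche 1.8; OH(240°)/Ph(300°) gauche 3.7 → 12.9 kJ/mol.
F at 240° (eclipsed): H(0°)/Ph(0°) eclipsed 8.6; iPr(120°)/CH3(120°) eclipsed 14.5; OH(240°)/F(240°) eclipsed 6.1 → 29.2 kJ/mol.
F at 300° (staggered): iPr(120°)/Ph(60°) gauche 6.2; iPr(120°)/CH3(180°) gauche 3.9; OH(240°)/F(300°) gauche 1.8; OH(240°)/CH3(180°) gauche 2.8 → 14.7 kJ/mol.
The minimum (12.9 kJ/mol) occurs with F at 180°.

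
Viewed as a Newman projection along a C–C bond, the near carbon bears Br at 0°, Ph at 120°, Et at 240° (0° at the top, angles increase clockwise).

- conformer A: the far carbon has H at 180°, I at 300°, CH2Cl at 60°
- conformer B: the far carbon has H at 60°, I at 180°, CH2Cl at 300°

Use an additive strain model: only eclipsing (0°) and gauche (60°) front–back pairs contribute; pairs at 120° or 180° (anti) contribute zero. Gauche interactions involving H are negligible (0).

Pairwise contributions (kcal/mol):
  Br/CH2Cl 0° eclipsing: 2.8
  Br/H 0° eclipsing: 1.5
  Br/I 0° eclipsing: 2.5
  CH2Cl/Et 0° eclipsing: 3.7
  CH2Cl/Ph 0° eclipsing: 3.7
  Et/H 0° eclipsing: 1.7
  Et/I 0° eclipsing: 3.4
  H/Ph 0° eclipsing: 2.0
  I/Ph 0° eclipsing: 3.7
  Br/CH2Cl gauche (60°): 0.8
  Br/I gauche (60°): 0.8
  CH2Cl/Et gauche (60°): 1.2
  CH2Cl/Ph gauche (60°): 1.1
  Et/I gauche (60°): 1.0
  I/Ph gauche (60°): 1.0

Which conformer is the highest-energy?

A (staggered): Br–I gauche, Br–CH2Cl gauche, Ph–CH2Cl gauche, Et–I gauche; 0.8 + 0.8 + 1.1 + 1.0 = 3.7 kcal/mol.
B (staggered): Br–CH2Cl gauche, Ph–I gauche, Et–I gauche, Et–CH2Cl gauche; 0.8 + 1.0 + 1.0 + 1.2 = 4.0 kcal/mol.
B has the highest total (4.0 kcal/mol).

B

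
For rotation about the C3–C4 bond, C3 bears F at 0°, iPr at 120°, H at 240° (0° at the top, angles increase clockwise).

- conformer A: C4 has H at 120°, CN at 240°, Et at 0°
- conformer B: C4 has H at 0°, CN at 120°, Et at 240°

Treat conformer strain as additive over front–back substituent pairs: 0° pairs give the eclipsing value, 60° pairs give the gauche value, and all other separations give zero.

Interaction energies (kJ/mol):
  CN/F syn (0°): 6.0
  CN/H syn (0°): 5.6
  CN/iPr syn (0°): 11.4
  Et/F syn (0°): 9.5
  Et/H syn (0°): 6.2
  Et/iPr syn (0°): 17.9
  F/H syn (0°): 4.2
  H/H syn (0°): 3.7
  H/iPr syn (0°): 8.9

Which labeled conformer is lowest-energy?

B

A is eclipsed. F at 0° is eclipsed with Et at 0° (9.5); iPr at 120° is eclipsed with H at 120° (8.9); H at 240° is eclipsed with CN at 240° (5.6). Total 24.0 kJ/mol.
B is eclipsed. F at 0° is eclipsed with H at 0° (4.2); iPr at 120° is eclipsed with CN at 120° (11.4); H at 240° is eclipsed with Et at 240° (6.2). Total 21.8 kJ/mol.
B has the lowest total (21.8 kJ/mol).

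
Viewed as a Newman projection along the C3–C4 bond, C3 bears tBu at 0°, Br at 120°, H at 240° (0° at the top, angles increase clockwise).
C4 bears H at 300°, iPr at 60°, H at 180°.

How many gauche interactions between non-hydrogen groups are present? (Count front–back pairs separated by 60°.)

Non-H gauche pairs: tBu(0°)/iPr(60°); Br(120°)/iPr(60°) — 2 interactions.

2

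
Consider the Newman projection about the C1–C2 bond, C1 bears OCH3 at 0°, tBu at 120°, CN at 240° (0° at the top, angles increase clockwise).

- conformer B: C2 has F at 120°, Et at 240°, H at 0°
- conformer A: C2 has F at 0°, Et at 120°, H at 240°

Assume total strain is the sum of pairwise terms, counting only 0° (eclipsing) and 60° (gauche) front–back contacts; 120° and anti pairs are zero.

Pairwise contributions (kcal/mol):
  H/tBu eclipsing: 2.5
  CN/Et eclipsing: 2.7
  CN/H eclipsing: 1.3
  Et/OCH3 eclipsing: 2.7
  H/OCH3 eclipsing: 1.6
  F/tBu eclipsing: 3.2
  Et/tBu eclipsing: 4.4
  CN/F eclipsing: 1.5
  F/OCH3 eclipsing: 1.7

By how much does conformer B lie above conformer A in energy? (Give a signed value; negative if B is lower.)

B (eclipsed): OCH3(0°)/H(0°) eclipsed 1.6; tBu(120°)/F(120°) eclipsed 3.2; CN(240°)/Et(240°) eclipsed 2.7 → 7.5 kcal/mol.
A (eclipsed): OCH3(0°)/F(0°) eclipsed 1.7; tBu(120°)/Et(120°) eclipsed 4.4; CN(240°)/H(240°) eclipsed 1.3 → 7.4 kcal/mol.
E(B) − E(A) = 7.5 − 7.4 = +0.1 kcal/mol.

+0.1 kcal/mol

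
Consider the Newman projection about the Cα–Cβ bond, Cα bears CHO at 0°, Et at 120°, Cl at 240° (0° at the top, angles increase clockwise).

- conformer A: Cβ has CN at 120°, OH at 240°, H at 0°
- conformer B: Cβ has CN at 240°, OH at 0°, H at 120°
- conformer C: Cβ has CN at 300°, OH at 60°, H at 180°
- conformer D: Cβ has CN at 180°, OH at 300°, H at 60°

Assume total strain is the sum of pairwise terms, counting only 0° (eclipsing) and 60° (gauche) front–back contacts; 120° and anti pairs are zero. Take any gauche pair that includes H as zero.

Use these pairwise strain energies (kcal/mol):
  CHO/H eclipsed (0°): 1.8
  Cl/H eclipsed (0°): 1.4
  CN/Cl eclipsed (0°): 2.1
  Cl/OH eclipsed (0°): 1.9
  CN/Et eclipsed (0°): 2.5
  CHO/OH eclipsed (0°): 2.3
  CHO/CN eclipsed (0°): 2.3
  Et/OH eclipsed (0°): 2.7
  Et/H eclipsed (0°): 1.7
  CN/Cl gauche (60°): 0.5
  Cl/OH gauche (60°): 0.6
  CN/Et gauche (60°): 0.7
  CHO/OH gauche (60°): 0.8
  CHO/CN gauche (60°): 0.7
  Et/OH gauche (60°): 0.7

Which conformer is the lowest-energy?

A (eclipsed): CHO–H eclipsed, Et–CN eclipsed, Cl–OH eclipsed; 1.8 + 2.5 + 1.9 = 6.2 kcal/mol.
B (eclipsed): CHO–OH eclipsed, Et–H eclipsed, Cl–CN eclipsed; 2.3 + 1.7 + 2.1 = 6.1 kcal/mol.
C (staggered): CHO–CN gauche, CHO–OH gauche, Et–OH gauche, Cl–CN gauche; 0.7 + 0.8 + 0.7 + 0.5 = 2.7 kcal/mol.
D (staggered): CHO–OH gauche, Et–CN gauche, Cl–CN gauche, Cl–OH gauche; 0.8 + 0.7 + 0.5 + 0.6 = 2.6 kcal/mol.
D has the lowest total (2.6 kcal/mol).

D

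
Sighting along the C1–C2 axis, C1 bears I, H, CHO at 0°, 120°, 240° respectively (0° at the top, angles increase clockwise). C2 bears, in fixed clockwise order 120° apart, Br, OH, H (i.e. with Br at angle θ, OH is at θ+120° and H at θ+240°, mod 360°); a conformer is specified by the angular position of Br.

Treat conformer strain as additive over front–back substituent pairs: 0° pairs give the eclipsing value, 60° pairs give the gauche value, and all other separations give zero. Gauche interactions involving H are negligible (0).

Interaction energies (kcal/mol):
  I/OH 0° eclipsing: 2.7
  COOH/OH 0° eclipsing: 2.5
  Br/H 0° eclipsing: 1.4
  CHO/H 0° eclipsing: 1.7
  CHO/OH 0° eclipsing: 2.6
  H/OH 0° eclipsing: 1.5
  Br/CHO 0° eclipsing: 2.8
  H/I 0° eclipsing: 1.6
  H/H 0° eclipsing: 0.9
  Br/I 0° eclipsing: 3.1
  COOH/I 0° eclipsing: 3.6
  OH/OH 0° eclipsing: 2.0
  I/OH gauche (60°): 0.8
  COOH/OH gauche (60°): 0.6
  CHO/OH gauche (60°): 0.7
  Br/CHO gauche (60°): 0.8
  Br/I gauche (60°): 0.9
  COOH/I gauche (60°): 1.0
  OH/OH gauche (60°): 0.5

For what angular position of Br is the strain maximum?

240°

Br at 0° (eclipsed): I–Br eclipsed, H–OH eclipsed, CHO–H eclipsed; 3.1 + 1.5 + 1.7 = 6.3 kcal/mol.
Br at 60° (staggered): I–Br gauche, CHO–OH gauche; 0.9 + 0.7 = 1.6 kcal/mol.
Br at 120° (eclipsed): I–H eclipsed, H–Br eclipsed, CHO–OH eclipsed; 1.6 + 1.4 + 2.6 = 5.6 kcal/mol.
Br at 180° (staggered): I–OH gauche, CHO–Br gauche, CHO–OH gauche; 0.8 + 0.8 + 0.7 = 2.3 kcal/mol.
Br at 240° (eclipsed): I–OH eclipsed, H–H eclipsed, CHO–Br eclipsed; 2.7 + 0.9 + 2.8 = 6.4 kcal/mol.
Br at 300° (staggered): I–Br gauche, I–OH gauche, CHO–Br gauche; 0.9 + 0.8 + 0.8 = 2.5 kcal/mol.
The maximum (6.4 kcal/mol) occurs with Br at 240°.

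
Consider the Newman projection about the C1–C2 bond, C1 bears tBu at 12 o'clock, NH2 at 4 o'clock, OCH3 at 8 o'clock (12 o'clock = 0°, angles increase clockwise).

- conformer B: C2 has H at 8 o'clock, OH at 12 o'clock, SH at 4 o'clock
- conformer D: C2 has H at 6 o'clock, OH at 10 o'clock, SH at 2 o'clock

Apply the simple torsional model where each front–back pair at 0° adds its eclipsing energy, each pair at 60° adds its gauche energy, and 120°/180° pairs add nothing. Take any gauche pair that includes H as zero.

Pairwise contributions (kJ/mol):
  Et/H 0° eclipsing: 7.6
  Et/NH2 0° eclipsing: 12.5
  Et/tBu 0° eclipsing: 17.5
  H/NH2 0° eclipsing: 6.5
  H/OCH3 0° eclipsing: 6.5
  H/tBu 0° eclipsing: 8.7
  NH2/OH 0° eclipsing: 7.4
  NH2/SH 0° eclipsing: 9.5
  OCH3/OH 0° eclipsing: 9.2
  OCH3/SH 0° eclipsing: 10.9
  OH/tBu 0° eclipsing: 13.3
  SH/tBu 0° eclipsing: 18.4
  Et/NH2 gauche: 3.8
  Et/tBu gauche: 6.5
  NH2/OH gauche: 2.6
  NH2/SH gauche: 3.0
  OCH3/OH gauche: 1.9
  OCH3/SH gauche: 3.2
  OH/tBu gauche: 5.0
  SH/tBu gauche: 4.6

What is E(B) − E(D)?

+14.8 kJ/mol

B (eclipsed): tBu(0°)/OH(0°) eclipsed 13.3; NH2(120°)/SH(120°) eclipsed 9.5; OCH3(240°)/H(240°) eclipsed 6.5 → 29.3 kJ/mol.
D (staggered): tBu(0°)/OH(300°) gauche 5.0; tBu(0°)/SH(60°) gauche 4.6; NH2(120°)/SH(60°) gauche 3.0; OCH3(240°)/OH(300°) gauche 1.9 → 14.5 kJ/mol.
E(B) − E(D) = 29.3 − 14.5 = +14.8 kJ/mol.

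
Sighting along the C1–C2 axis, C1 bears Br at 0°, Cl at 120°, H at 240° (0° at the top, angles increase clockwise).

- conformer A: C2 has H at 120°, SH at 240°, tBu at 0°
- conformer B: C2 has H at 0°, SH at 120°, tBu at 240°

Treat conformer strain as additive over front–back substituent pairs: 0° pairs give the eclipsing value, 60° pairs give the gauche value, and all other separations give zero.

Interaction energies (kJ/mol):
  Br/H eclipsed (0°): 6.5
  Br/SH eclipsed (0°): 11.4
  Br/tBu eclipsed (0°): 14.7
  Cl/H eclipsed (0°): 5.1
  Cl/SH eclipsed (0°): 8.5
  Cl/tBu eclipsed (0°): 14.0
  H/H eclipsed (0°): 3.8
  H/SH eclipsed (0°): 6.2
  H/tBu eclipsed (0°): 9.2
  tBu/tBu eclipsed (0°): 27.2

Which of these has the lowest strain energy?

B

A (eclipsed): Br(0°)/tBu(0°) eclipsed 14.7; Cl(120°)/H(120°) eclipsed 5.1; H(240°)/SH(240°) eclipsed 6.2 → 26.0 kJ/mol.
B (eclipsed): Br(0°)/H(0°) eclipsed 6.5; Cl(120°)/SH(120°) eclipsed 8.5; H(240°)/tBu(240°) eclipsed 9.2 → 24.2 kJ/mol.
B has the lowest total (24.2 kJ/mol).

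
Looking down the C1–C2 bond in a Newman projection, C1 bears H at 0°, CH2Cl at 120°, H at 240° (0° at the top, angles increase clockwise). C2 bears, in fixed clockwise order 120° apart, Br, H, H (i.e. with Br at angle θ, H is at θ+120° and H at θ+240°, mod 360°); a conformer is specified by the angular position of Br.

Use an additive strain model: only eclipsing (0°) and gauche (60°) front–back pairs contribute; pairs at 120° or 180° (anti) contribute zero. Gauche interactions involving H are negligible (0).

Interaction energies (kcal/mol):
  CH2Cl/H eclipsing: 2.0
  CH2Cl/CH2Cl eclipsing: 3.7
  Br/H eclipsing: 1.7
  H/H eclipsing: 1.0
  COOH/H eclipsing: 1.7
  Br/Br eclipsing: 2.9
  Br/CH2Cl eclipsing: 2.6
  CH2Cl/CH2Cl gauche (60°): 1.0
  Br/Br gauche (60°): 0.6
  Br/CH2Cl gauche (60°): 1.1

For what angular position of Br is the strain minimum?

Br at 0° (eclipsed): H–Br eclipsed, CH2Cl–H eclipsed, H–H eclipsed; 1.7 + 2.0 + 1.0 = 4.7 kcal/mol.
Br at 60° (staggered): CH2Cl–Br gauche; 1.1 = 1.1 kcal/mol.
Br at 120° (eclipsed): H–H eclipsed, CH2Cl–Br eclipsed, H–H eclipsed; 1.0 + 2.6 + 1.0 = 4.6 kcal/mol.
Br at 180° (staggered): CH2Cl–Br gauche; 1.1 = 1.1 kcal/mol.
Br at 240° (eclipsed): H–H eclipsed, CH2Cl–H eclipsed, H–Br eclipsed; 1.0 + 2.0 + 1.7 = 4.7 kcal/mol.
Br at 300° (staggered): no non-H gauche contacts → 0.0 kcal/mol.
The minimum (0.0 kcal/mol) occurs with Br at 300°.

300°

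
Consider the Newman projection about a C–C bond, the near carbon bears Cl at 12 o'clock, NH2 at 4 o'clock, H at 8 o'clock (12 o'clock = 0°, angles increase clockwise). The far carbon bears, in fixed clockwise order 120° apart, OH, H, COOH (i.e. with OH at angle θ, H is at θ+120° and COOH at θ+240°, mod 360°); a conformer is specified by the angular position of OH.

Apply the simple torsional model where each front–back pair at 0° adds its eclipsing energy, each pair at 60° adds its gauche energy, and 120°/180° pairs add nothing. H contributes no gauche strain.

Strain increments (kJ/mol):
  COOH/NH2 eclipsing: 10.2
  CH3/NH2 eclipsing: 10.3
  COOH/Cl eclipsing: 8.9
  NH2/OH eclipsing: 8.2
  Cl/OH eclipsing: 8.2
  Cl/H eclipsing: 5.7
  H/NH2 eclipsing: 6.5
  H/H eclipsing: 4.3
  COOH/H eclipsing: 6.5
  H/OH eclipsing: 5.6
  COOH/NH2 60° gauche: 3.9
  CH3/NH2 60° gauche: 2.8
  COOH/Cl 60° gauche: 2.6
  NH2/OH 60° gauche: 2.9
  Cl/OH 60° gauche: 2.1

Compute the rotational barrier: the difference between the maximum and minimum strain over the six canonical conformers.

OH at 0° (eclipsed): Cl–OH eclipsed, NH2–H eclipsed, H–COOH eclipsed; 8.2 + 6.5 + 6.5 = 21.2 kJ/mol.
OH at 60° (staggered): Cl–OH gauche, Cl–COOH gauche, NH2–OH gauche; 2.1 + 2.6 + 2.9 = 7.6 kJ/mol.
OH at 120° (eclipsed): Cl–COOH eclipsed, NH2–OH eclipsed, H–H eclipsed; 8.9 + 8.2 + 4.3 = 21.4 kJ/mol.
OH at 180° (staggered): Cl–COOH gauche, NH2–OH gauche, NH2–COOH gauche; 2.6 + 2.9 + 3.9 = 9.4 kJ/mol.
OH at 240° (eclipsed): Cl–H eclipsed, NH2–COOH eclipsed, H–OH eclipsed; 5.7 + 10.2 + 5.6 = 21.5 kJ/mol.
OH at 300° (staggered): Cl–OH gauche, NH2–COOH gauche; 2.1 + 3.9 = 6.0 kJ/mol.
Max at 240° (21.5 kJ/mol), min at 300° (6.0 kJ/mol); barrier = 15.5 kJ/mol.

15.5 kJ/mol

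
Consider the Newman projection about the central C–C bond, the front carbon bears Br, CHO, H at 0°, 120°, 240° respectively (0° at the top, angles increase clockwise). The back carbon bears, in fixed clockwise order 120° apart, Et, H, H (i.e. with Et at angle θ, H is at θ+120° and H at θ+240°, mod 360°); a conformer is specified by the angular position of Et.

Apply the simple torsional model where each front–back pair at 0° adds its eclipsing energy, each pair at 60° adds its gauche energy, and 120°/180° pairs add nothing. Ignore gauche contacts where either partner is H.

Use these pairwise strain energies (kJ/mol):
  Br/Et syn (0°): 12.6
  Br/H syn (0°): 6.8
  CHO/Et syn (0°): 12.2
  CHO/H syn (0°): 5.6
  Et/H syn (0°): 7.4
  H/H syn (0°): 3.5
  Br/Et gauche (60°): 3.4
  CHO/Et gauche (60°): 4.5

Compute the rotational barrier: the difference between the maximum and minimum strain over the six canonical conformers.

19.1 kJ/mol

Et at 0° is eclipsed. Br at 0° is eclipsed with Et at 0° (12.6); CHO at 120° is eclipsed with H at 120° (5.6); H at 240° is eclipsed with H at 240° (3.5). Total 21.7 kJ/mol.
Et at 60° is staggered. Br at 0° is gauche with Et at 60° (3.4); CHO at 120° is gauche with Et at 60° (4.5). Total 7.9 kJ/mol.
Et at 120° is eclipsed. Br at 0° is eclipsed with H at 0° (6.8); CHO at 120° is eclipsed with Et at 120° (12.2); H at 240° is eclipsed with H at 240° (3.5). Total 22.5 kJ/mol.
Et at 180° is staggered. CHO at 120° is gauche with Et at 180° (4.5). Total 4.5 kJ/mol.
Et at 240° is eclipsed. Br at 0° is eclipsed with H at 0° (6.8); CHO at 120° is eclipsed with H at 120° (5.6); H at 240° is eclipsed with Et at 240° (7.4). Total 19.8 kJ/mol.
Et at 300° is staggered. Br at 0° is gauche with Et at 300° (3.4). Total 3.4 kJ/mol.
Max at 120° (22.5 kJ/mol), min at 300° (3.4 kJ/mol); barrier = 19.1 kJ/mol.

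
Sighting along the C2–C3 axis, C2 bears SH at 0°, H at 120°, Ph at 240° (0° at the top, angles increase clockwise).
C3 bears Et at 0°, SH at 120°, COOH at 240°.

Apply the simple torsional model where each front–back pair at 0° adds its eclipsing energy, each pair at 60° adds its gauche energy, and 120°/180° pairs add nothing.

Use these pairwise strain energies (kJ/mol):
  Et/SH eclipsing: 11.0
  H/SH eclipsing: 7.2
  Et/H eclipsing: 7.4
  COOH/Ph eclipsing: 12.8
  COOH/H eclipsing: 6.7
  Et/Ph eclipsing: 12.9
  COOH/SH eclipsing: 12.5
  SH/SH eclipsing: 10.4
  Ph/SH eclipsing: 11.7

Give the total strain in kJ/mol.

31.0 kJ/mol

This conformer (eclipsed): SH–Et eclipsed, H–SH eclipsed, Ph–COOH eclipsed; 11.0 + 7.2 + 12.8 = 31.0 kJ/mol.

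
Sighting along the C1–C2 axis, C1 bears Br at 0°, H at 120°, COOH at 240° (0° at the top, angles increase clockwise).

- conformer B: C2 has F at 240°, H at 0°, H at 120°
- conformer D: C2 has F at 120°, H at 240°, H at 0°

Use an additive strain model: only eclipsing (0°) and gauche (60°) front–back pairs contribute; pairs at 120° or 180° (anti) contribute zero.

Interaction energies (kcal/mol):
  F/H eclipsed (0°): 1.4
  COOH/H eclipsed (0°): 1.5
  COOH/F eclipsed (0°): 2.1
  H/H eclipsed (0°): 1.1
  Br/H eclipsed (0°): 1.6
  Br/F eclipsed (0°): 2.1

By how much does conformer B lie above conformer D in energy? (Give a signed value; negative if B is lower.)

+0.3 kcal/mol

B (eclipsed): Br–H eclipsed, H–H eclipsed, COOH–F eclipsed; 1.6 + 1.1 + 2.1 = 4.8 kcal/mol.
D (eclipsed): Br–H eclipsed, H–F eclipsed, COOH–H eclipsed; 1.6 + 1.4 + 1.5 = 4.5 kcal/mol.
E(B) − E(D) = 4.8 − 4.5 = +0.3 kcal/mol.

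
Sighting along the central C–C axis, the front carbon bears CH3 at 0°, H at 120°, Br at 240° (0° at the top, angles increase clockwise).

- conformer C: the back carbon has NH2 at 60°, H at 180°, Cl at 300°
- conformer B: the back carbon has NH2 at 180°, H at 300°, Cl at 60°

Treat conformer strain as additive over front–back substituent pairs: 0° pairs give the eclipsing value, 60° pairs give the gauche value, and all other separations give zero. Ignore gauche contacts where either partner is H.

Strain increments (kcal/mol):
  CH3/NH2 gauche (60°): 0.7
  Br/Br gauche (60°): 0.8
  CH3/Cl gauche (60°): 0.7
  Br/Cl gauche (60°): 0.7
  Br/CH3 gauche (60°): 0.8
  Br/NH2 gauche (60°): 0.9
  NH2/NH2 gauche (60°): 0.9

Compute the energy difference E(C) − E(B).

+0.5 kcal/mol

C (staggered): CH3–NH2 gauche, CH3–Cl gauche, Br–Cl gauche; 0.7 + 0.7 + 0.7 = 2.1 kcal/mol.
B (staggered): CH3–Cl gauche, Br–NH2 gauche; 0.7 + 0.9 = 1.6 kcal/mol.
E(C) − E(B) = 2.1 − 1.6 = +0.5 kcal/mol.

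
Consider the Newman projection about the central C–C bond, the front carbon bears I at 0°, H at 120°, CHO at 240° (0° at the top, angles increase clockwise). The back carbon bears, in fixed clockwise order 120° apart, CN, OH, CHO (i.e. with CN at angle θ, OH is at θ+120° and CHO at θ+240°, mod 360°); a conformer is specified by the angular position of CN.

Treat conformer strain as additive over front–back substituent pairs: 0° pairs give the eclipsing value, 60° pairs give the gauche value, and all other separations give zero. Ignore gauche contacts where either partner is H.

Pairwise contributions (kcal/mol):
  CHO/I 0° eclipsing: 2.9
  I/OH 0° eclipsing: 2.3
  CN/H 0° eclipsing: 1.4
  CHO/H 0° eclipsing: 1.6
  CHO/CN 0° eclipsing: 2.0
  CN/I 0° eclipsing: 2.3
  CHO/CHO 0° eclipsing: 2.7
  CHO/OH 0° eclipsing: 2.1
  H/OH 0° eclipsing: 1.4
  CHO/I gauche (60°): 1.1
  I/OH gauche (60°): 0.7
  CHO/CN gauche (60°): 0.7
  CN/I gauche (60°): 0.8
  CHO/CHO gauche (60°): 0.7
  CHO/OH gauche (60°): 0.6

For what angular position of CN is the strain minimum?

CN at 0° is eclipsed. I at 0° is eclipsed with CN at 0° (2.3); H at 120° is eclipsed with OH at 120° (1.4); CHO at 240° is eclipsed with CHO at 240° (2.7). Total 6.4 kcal/mol.
CN at 60° is staggered. I at 0° is gauche with CN at 60° (0.8); I at 0° is gauche with CHO at 300° (1.1); CHO at 240° is gauche with OH at 180° (0.6); CHO at 240° is gauche with CHO at 300° (0.7). Total 3.2 kcal/mol.
CN at 120° is eclipsed. I at 0° is eclipsed with CHO at 0° (2.9); H at 120° is eclipsed with CN at 120° (1.4); CHO at 240° is eclipsed with OH at 240° (2.1). Total 6.4 kcal/mol.
CN at 180° is staggered. I at 0° is gauche with OH at 300° (0.7); I at 0° is gauche with CHO at 60° (1.1); CHO at 240° is gauche with CN at 180° (0.7); CHO at 240° is gauche with OH at 300° (0.6). Total 3.1 kcal/mol.
CN at 240° is eclipsed. I at 0° is eclipsed with OH at 0° (2.3); H at 120° is eclipsed with CHO at 120° (1.6); CHO at 240° is eclipsed with CN at 240° (2.0). Total 5.9 kcal/mol.
CN at 300° is staggered. I at 0° is gauche with CN at 300° (0.8); I at 0° is gauche with OH at 60° (0.7); CHO at 240° is gauche with CN at 300° (0.7); CHO at 240° is gauche with CHO at 180° (0.7). Total 2.9 kcal/mol.
The minimum (2.9 kcal/mol) occurs with CN at 300°.

300°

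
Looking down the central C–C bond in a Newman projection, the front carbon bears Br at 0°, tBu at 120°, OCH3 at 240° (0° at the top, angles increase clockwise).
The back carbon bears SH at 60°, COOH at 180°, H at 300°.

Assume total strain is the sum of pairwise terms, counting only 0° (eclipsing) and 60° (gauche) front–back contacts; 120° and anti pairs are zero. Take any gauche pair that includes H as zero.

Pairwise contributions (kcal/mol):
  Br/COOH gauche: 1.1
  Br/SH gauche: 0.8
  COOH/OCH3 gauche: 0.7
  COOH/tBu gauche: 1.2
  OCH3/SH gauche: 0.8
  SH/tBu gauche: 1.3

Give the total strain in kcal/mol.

4.0 kcal/mol

This conformer (staggered): Br(0°)/SH(60°) gauche 0.8; tBu(120°)/SH(60°) gauche 1.3; tBu(120°)/COOH(180°) gauche 1.2; OCH3(240°)/COOH(180°) gauche 0.7 → 4.0 kcal/mol.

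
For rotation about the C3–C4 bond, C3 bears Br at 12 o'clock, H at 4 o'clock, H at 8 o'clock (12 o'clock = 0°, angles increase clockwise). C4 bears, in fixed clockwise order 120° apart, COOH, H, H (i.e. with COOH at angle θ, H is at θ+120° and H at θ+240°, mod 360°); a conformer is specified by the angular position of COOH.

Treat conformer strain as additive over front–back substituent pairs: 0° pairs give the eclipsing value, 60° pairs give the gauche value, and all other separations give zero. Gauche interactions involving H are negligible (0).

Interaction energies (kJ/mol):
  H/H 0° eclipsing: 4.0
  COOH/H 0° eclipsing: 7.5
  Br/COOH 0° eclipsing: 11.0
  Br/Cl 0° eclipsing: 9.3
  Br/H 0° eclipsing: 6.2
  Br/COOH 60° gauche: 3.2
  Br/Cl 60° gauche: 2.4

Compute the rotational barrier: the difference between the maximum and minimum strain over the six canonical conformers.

COOH at 0° (eclipsed): Br–COOH eclipsed, H–H eclipsed, H–H eclipsed; 11.0 + 4.0 + 4.0 = 19.0 kJ/mol.
COOH at 60° (staggered): Br–COOH gauche; 3.2 = 3.2 kJ/mol.
COOH at 120° (eclipsed): Br–H eclipsed, H–COOH eclipsed, H–H eclipsed; 6.2 + 7.5 + 4.0 = 17.7 kJ/mol.
COOH at 180° (staggered): no non-H gauche contacts → 0.0 kJ/mol.
COOH at 240° (eclipsed): Br–H eclipsed, H–H eclipsed, H–COOH eclipsed; 6.2 + 4.0 + 7.5 = 17.7 kJ/mol.
COOH at 300° (staggered): Br–COOH gauche; 3.2 = 3.2 kJ/mol.
Max at 0° (19.0 kJ/mol), min at 180° (0.0 kJ/mol); barrier = 19.0 kJ/mol.

19.0 kJ/mol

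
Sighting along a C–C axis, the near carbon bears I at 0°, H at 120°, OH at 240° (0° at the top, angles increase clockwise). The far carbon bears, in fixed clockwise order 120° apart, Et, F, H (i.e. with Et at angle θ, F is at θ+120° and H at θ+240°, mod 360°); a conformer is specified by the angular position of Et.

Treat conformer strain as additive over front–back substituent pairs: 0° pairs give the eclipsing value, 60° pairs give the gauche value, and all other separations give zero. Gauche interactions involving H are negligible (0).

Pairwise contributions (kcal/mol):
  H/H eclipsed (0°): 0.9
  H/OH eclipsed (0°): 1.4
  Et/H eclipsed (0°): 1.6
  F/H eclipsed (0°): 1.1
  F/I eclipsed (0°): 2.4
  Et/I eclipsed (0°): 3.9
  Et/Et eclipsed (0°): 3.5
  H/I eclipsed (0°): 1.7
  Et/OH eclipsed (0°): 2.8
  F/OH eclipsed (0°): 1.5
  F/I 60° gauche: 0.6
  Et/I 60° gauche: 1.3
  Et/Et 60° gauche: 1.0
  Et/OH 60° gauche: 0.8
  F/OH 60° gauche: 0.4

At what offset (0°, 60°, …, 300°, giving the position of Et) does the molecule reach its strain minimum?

Et at 0° (eclipsed): I–Et eclipsed, H–F eclipsed, OH–H eclipsed; 3.9 + 1.1 + 1.4 = 6.4 kcal/mol.
Et at 60° (staggered): I–Et gauche, OH–F gauche; 1.3 + 0.4 = 1.7 kcal/mol.
Et at 120° (eclipsed): I–H eclipsed, H–Et eclipsed, OH–F eclipsed; 1.7 + 1.6 + 1.5 = 4.8 kcal/mol.
Et at 180° (staggered): I–F gauche, OH–Et gauche, OH–F gauche; 0.6 + 0.8 + 0.4 = 1.8 kcal/mol.
Et at 240° (eclipsed): I–F eclipsed, H–H eclipsed, OH–Et eclipsed; 2.4 + 0.9 + 2.8 = 6.1 kcal/mol.
Et at 300° (staggered): I–Et gauche, I–F gauche, OH–Et gauche; 1.3 + 0.6 + 0.8 = 2.7 kcal/mol.
The minimum (1.7 kcal/mol) occurs with Et at 60°.

60°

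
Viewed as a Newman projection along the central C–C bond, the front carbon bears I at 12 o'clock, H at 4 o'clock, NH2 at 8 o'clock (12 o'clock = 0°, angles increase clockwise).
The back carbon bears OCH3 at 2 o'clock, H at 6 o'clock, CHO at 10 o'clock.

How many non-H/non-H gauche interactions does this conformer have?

3

Non-H gauche pairs: I(0°)/OCH3(60°); I(0°)/CHO(300°); NH2(240°)/CHO(300°) — 3 interactions.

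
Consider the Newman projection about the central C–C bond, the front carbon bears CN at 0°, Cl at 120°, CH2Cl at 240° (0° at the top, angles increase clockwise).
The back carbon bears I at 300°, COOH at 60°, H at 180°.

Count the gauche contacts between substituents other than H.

4

Non-H gauche pairs: CN(0°)/I(300°); CN(0°)/COOH(60°); Cl(120°)/COOH(60°); CH2Cl(240°)/I(300°) — 4 interactions.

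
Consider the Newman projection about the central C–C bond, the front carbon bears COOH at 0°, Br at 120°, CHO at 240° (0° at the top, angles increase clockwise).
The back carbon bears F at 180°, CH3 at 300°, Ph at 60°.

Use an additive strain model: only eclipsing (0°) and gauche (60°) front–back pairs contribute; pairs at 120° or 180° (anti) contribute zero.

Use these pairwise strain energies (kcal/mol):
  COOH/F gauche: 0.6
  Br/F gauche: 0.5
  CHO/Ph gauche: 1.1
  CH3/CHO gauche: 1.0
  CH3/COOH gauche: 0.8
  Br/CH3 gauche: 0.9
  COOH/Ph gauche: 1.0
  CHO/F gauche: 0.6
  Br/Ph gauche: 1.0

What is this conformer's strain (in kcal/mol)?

This conformer (staggered): COOH(0°)/CH3(300°) gauche 0.8; COOH(0°)/Ph(60°) gauche 1.0; Br(120°)/F(180°) gauche 0.5; Br(120°)/Ph(60°) gauche 1.0; CHO(240°)/F(180°) gauche 0.6; CHO(240°)/CH3(300°) gauche 1.0 → 4.9 kcal/mol.

4.9 kcal/mol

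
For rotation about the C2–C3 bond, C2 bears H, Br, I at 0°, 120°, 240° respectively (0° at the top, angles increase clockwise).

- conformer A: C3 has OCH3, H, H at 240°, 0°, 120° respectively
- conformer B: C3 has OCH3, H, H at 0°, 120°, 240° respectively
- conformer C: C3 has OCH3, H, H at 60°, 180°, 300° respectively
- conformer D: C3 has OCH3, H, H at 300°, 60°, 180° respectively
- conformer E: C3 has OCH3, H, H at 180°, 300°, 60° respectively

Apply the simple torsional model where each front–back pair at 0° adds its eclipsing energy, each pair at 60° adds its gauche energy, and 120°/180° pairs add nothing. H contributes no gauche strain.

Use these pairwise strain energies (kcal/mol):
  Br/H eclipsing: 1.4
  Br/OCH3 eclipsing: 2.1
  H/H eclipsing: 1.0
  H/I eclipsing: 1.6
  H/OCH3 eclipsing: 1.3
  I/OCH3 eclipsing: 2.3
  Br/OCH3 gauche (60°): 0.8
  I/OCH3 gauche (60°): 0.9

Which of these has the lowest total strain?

A (eclipsed): H(0°)/H(0°) eclipsed 1.0; Br(120°)/H(120°) eclipsed 1.4; I(240°)/OCH3(240°) eclipsed 2.3 → 4.7 kcal/mol.
B (eclipsed): H(0°)/OCH3(0°) eclipsed 1.3; Br(120°)/H(120°) eclipsed 1.4; I(240°)/H(240°) eclipsed 1.6 → 4.3 kcal/mol.
C (staggered): Br(120°)/OCH3(60°) gauche 0.8 → 0.8 kcal/mol.
D (staggered): I(240°)/OCH3(300°) gauche 0.9 → 0.9 kcal/mol.
E (staggered): Br(120°)/OCH3(180°) gauche 0.8; I(240°)/OCH3(180°) gauche 0.9 → 1.7 kcal/mol.
C has the lowest total (0.8 kcal/mol).

C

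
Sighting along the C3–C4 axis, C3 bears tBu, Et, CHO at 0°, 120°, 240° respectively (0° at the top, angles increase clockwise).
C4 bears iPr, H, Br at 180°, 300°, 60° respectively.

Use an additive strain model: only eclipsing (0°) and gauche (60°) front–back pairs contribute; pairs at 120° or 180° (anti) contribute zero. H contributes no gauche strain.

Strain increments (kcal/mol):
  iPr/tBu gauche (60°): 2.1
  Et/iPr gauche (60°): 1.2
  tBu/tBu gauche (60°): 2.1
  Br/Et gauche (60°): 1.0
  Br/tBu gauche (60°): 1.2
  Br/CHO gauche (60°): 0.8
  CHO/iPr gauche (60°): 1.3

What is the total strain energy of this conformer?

4.7 kcal/mol

This conformer (staggered): tBu–Br gauche, Et–iPr gauche, Et–Br gauche, CHO–iPr gauche; 1.2 + 1.2 + 1.0 + 1.3 = 4.7 kcal/mol.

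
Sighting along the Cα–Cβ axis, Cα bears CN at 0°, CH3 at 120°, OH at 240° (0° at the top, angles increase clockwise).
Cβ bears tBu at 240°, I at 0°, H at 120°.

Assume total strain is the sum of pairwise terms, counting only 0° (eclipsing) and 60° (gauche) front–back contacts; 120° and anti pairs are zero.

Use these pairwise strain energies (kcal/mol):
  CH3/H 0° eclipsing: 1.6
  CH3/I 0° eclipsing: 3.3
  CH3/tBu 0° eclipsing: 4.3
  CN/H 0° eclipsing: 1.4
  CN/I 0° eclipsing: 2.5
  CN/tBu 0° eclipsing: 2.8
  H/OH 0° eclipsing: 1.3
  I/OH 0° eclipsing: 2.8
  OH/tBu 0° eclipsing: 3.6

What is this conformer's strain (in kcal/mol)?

This conformer is eclipsed. CN at 0° is eclipsed with I at 0° (2.5); CH3 at 120° is eclipsed with H at 120° (1.6); OH at 240° is eclipsed with tBu at 240° (3.6). Total 7.7 kcal/mol.

7.7 kcal/mol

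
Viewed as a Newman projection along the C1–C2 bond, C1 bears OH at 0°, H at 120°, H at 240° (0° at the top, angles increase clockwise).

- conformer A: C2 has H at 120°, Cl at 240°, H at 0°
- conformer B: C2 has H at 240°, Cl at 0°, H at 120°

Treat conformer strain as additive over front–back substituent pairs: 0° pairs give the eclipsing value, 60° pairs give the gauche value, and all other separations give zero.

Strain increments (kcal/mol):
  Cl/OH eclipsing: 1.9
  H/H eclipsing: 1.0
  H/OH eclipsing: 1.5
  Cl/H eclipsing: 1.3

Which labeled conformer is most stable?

A

A is eclipsed. OH at 0° is eclipsed with H at 0° (1.5); H at 120° is eclipsed with H at 120° (1.0); H at 240° is eclipsed with Cl at 240° (1.3). Total 3.8 kcal/mol.
B is eclipsed. OH at 0° is eclipsed with Cl at 0° (1.9); H at 120° is eclipsed with H at 120° (1.0); H at 240° is eclipsed with H at 240° (1.0). Total 3.9 kcal/mol.
A has the lowest total (3.8 kcal/mol).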